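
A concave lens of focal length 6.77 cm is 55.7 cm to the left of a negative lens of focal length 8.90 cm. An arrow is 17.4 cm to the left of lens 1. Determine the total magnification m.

f₁ = −6.77 cm (diverging).
Lens 1: 1/d_i1 = 1/(-6.77) − 1/(17.4) = -0.2052, so d_i1 = -4.874 cm; m₁ = −d_i1/d_o1 = +0.2801.
d_o2 = 55.7 − (-4.874) = 60.57 cm.
f₂ = −8.90 cm (diverging).
Lens 2: 1/d_i2 = 1/(-8.90) − 1/(60.57) = -0.1289, so d_i2 = -7.760 cm; m₂ = −d_i2/d_o2 = +0.1281.
m = m₁·m₂ = (+0.2801)(+0.1281) = +0.0359.

m = +0.0359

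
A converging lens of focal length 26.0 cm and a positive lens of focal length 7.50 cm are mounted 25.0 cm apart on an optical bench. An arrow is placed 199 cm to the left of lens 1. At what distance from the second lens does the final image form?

Lens 1: 1/d_i1 = 1/f₁ − 1/d_o1 = 1/(26.0) − 1/(199) = 0.03344, so d_i1 = 29.91 cm.
The intermediate image is 29.91 cm to the right of lens 1, which lies 4.910 cm to the right of lens 2 — a virtual object — so d_o2 = −4.910 cm.
Lens 2: 1/d_i2 = 1/f₂ − 1/d_o2 = 1/(7.50) − 1/(-4.910) = 0.3370, so d_i2 = 2.97 cm.
The final image is real, 2.97 cm to the right of lens 2 (overall magnification ≈ -0.091).

2.97 cm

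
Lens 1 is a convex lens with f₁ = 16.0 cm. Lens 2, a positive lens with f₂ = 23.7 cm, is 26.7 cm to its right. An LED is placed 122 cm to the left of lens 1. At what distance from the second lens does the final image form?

12.7 cm

Lens 1: 1/d_i1 = 1/f₁ − 1/d_o1 = 1/(16.0) − 1/(122) = 0.05430, so d_i1 = 18.42 cm.
The intermediate image is 18.42 cm to the right of lens 1, which is 26.7 − (18.42) = 8.280 cm to the left of lens 2, so d_o2 = +8.280 cm.
Lens 2: 1/d_i2 = 1/f₂ − 1/d_o2 = 1/(23.7) − 1/(8.280) = -0.07858, so d_i2 = -12.7 cm.
The final image is virtual, 12.7 cm to the left of lens 2 (overall magnification ≈ -0.23).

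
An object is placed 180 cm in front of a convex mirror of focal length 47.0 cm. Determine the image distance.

For a convex mirror, f = -47.0 cm.
Mirror equation: 1/q = 1/f − 1/p = 1/(-47.00) − 1/(180) = -0.02128 − 0.005556 = -0.02683, so q = -37.3 cm.
The image is virtual, upright and reduced, behind the mirror.

37.3 cm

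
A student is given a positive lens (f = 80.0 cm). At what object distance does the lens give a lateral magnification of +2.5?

48.0 cm

m = −d_i/d_o ⇒ d_i = −m·d_o.
1/f = 1/d_o + 1/d_i = 1/d_o − 1/(m·d_o) = (1 − 1/m)/d_o, so d_o = f(1 − 1/m) = (80.00)(1 − 1/(+2.5)) = 48.0 cm.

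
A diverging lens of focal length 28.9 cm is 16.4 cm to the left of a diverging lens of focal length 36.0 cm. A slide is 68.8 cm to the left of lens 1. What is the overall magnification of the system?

f₁ = −28.9 cm (diverging).
Lens 1: 1/d_i1 = 1/(-28.9) − 1/(68.8) = -0.04914, so d_i1 = -20.35 cm; m₁ = −d_i1/d_o1 = +0.2958.
d_o2 = 16.4 − (-20.35) = 36.75 cm.
f₂ = −36.0 cm (diverging).
Lens 2: 1/d_i2 = 1/(-36.0) − 1/(36.75) = -0.05499, so d_i2 = -18.19 cm; m₂ = −d_i2/d_o2 = +0.4948.
m = m₁·m₂ = (+0.2958)(+0.4948) = +0.146.

m = +0.146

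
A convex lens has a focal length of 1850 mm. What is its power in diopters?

P = +0.541 D

f = 185 cm = 1.85 m.
P = 1/f = 1/(1.85 m) = +0.541 D.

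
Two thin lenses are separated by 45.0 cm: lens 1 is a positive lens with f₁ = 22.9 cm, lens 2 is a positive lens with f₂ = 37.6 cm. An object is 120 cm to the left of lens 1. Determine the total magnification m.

Lens 1: 1/d_i1 = 1/(22.9) − 1/(120) = 0.03533, so d_i1 = 28.30 cm; m₁ = −d_i1/d_o1 = -0.2358.
d_o2 = 45.0 − (28.30) = 16.70 cm.
Lens 2: 1/d_i2 = 1/(37.6) − 1/(16.70) = -0.03328, so d_i2 = -30.04 cm; m₂ = −d_i2/d_o2 = +1.799.
m = m₁·m₂ = (-0.2358)(+1.799) = -0.424.

m = -0.424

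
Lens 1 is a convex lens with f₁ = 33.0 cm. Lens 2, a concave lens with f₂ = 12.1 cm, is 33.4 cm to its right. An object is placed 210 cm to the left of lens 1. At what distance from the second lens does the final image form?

Lens 1: 1/d_i1 = 1/f₁ − 1/d_o1 = 1/(33.0) − 1/(210) = 0.02554, so d_i1 = 39.15 cm.
The intermediate image is 39.15 cm to the right of lens 1, which lies 5.750 cm to the right of lens 2 — a virtual object — so d_o2 = −5.750 cm.
Lens 2 is diverging, so f₂ = −12.1 cm.
Lens 2: 1/d_i2 = 1/f₂ − 1/d_o2 = 1/(-12.1) − 1/(-5.750) = 0.09127, so d_i2 = 11.0 cm.
The final image is real, 11.0 cm to the right of lens 2 (overall magnification ≈ -0.36).

11.0 cm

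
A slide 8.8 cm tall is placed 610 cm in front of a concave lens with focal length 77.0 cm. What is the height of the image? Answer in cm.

For a concave lens, f = -77.0 cm.
1/d_i = 1/f − 1/d_o = 1/(-77.00) − 1/(610) = -0.01463, so d_i = -68.37 cm.
m = −d_i/d_o = +0.1121.
|h_i| = |m|·h_o = 0.1121 × 8.8 = 0.986 cm. The image is virtual, upright and reduced, on the same side as the object.

0.986 cm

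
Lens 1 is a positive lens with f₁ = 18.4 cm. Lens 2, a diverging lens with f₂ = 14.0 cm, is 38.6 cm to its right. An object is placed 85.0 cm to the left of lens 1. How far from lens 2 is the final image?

7.27 cm

Lens 1: 1/d_i1 = 1/f₁ − 1/d_o1 = 1/(18.4) − 1/(85.0) = 0.04258, so d_i1 = 23.48 cm.
The intermediate image is 23.48 cm to the right of lens 1, which is 38.6 − (23.48) = 15.12 cm to the left of lens 2, so d_o2 = +15.12 cm.
Lens 2 is diverging, so f₂ = −14.0 cm.
Lens 2: 1/d_i2 = 1/f₂ − 1/d_o2 = 1/(-14.0) − 1/(15.12) = -0.1376, so d_i2 = -7.27 cm.
The final image is virtual, 7.27 cm to the left of lens 2 (overall magnification ≈ -0.13).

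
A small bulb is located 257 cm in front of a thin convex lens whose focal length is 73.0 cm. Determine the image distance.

102 cm

Thin-lens equation: 1/d_i = 1/f − 1/d_o = 1/(73.00) − 1/(257) = 0.01370 − 0.003891 = 0.009808, so d_i = 102 cm.
The image is real, inverted and reduced, on the far side of the lens.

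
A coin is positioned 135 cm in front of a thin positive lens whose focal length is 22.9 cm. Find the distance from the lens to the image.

27.6 cm

Thin-lens equation: 1/s_i = 1/f − 1/s_o = 1/(22.90) − 1/(135) = 0.04367 − 0.007407 = 0.03626, so s_i = 27.6 cm.
The image is real, inverted and reduced, on the far side of the lens.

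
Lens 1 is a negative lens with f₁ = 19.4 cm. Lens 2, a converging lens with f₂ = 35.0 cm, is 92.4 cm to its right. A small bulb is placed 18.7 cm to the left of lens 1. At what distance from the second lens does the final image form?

53.3 cm

Lens 1 is diverging, so f₁ = −19.4 cm.
Lens 1: 1/d_i1 = 1/f₁ − 1/d_o1 = 1/(-19.4) − 1/(18.7) = -0.1050, so d_i1 = -9.522 cm.
The intermediate image is 9.522 cm to the left of lens 1 (virtual), which is 92.4 − (-9.522) = 101.9 cm to the left of lens 2, so d_o2 = +101.9 cm.
Lens 2: 1/d_i2 = 1/f₂ − 1/d_o2 = 1/(35.0) − 1/(101.9) = 0.01876, so d_i2 = 53.3 cm.
The final image is real, 53.3 cm to the right of lens 2 (overall magnification ≈ -0.27).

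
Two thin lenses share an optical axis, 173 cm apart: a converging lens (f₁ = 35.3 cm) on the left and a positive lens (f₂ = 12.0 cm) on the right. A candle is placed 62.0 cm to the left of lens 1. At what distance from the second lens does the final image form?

Lens 1: 1/d_i1 = 1/f₁ − 1/d_o1 = 1/(35.3) − 1/(62.0) = 0.01220, so d_i1 = 81.97 cm.
The intermediate image is 81.97 cm to the right of lens 1, which is 173 − (81.97) = 91.03 cm to the left of lens 2, so d_o2 = +91.03 cm.
Lens 2: 1/d_i2 = 1/f₂ − 1/d_o2 = 1/(12.0) − 1/(91.03) = 0.07235, so d_i2 = 13.8 cm.
The final image is real, 13.8 cm to the right of lens 2 (overall magnification ≈ 0.20).

13.8 cm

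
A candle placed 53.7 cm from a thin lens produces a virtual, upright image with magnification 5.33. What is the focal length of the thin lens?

m = −d_i/d_o ⇒ d_i = −m·d_o = −(+5.33)·(53.7) = -286.2 cm.
1/f = 1/d_o + 1/d_i = 1/(53.7) + 1/(-286.2) = 0.01513, so f = 66.1 cm.
Since f is positive, the thin lens is converging.

f = 66.1 cm (converging)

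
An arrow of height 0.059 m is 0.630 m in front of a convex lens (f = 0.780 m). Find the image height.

1/d_i = 1/f − 1/d_o = 1/(0.7800) − 1/(0.630) = -0.3053, so d_i = -3.276 m.
m = −d_i/d_o = +5.200.
|h_i| = |m|·h_o = 5.200 × 0.059 = 0.307 m. The image is virtual, upright and enlarged, on the same side as the object.

0.307 m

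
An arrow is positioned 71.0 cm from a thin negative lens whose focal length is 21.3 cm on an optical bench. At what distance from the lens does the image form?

16.4 cm

For a negative lens, f = -21.3 cm.
Lens equation: 1/d_i = 1/f − 1/d_o = 1/(-21.30) − 1/(71.0) = -0.04695 − 0.01408 = -0.06103, so d_i = -16.4 cm.
The image is virtual, upright and reduced, on the same side as the object.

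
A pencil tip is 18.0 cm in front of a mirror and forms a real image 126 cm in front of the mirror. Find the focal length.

Real image ⇒ d_i = +126 cm.
1/f = 1/d_o + 1/d_i = 1/(18.0) + 1/(126) = 0.06349, so f = 15.8 cm.
Since f is positive, the mirror is concave.

f = 15.8 cm (concave)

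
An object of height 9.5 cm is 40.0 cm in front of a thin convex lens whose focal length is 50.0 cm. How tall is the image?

1/d_i = 1/f − 1/d_o = 1/(50.00) − 1/(40.0) = -0.005000, so d_i = -200.0 cm.
m = −d_i/d_o = +5.000.
|h_i| = |m|·h_o = 5.000 × 9.5 = 47.5 cm. The image is virtual, upright and enlarged, on the same side as the object.

47.5 cm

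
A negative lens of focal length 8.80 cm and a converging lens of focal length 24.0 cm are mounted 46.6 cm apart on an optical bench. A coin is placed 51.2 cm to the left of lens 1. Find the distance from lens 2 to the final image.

Lens 1 is diverging, so f₁ = −8.80 cm.
Lens 1: 1/d_i1 = 1/f₁ − 1/d_o1 = 1/(-8.80) − 1/(51.2) = -0.1332, so d_i1 = -7.509 cm.
The intermediate image is 7.509 cm to the left of lens 1 (virtual), which is 46.6 − (-7.509) = 54.11 cm to the left of lens 2, so d_o2 = +54.11 cm.
Lens 2: 1/d_i2 = 1/f₂ − 1/d_o2 = 1/(24.0) − 1/(54.11) = 0.02319, so d_i2 = 43.1 cm.
The final image is real, 43.1 cm to the right of lens 2 (overall magnification ≈ -0.12).

43.1 cm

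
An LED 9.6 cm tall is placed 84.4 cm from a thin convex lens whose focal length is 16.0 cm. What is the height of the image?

2.25 cm

1/d_i = 1/f − 1/d_o = 1/(16.00) − 1/(84.4) = 0.05065, so d_i = 19.74 cm.
m = −d_i/d_o = -0.2339.
|h_i| = |m|·h_o = 0.2339 × 9.6 = 2.25 cm. The image is real, inverted and reduced, on the far side of the lens.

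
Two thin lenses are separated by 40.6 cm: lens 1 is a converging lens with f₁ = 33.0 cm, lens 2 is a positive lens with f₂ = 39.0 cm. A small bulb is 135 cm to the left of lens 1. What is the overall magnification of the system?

Lens 1: 1/d_i1 = 1/(33.0) − 1/(135) = 0.02290, so d_i1 = 43.68 cm; m₁ = −d_i1/d_o1 = -0.3236.
d_o2 = 40.6 − (43.68) = -3.080 cm (virtual object).
Lens 2: 1/d_i2 = 1/(39.0) − 1/(-3.080) = 0.3503, so d_i2 = 2.855 cm; m₂ = −d_i2/d_o2 = +0.9268.
m = m₁·m₂ = (-0.3236)(+0.9268) = -0.300.

m = -0.300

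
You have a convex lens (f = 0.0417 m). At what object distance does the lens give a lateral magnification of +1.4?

0.0119 m

m = −d_i/d_o ⇒ d_i = −m·d_o.
1/f = 1/d_o + 1/d_i = 1/d_o − 1/(m·d_o) = (1 − 1/m)/d_o, so d_o = f(1 − 1/m) = (0.04170)(1 − 1/(+1.4)) = 0.0119 m.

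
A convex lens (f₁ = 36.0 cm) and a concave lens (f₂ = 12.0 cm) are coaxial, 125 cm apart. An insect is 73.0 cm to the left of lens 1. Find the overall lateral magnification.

Lens 1: 1/d_i1 = 1/(36.0) − 1/(73.0) = 0.01408, so d_i1 = 71.03 cm; m₁ = −d_i1/d_o1 = -0.9730.
d_o2 = 125 − (71.03) = 53.97 cm.
f₂ = −12.0 cm (diverging).
Lens 2: 1/d_i2 = 1/(-12.0) − 1/(53.97) = -0.1019, so d_i2 = -9.817 cm; m₂ = −d_i2/d_o2 = +0.1819.
m = m₁·m₂ = (-0.9730)(+0.1819) = -0.177.

m = -0.177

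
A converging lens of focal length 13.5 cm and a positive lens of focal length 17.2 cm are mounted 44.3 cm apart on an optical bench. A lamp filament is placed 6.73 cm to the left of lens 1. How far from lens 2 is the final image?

Lens 1: 1/d_i1 = 1/f₁ − 1/d_o1 = 1/(13.5) − 1/(6.73) = -0.07451, so d_i1 = -13.42 cm.
The intermediate image is 13.42 cm to the left of lens 1 (virtual), which is 44.3 − (-13.42) = 57.72 cm to the left of lens 2, so d_o2 = +57.72 cm.
Lens 2: 1/d_i2 = 1/f₂ − 1/d_o2 = 1/(17.2) − 1/(57.72) = 0.04081, so d_i2 = 24.5 cm.
The final image is real, 24.5 cm to the right of lens 2 (overall magnification ≈ -0.85).

24.5 cm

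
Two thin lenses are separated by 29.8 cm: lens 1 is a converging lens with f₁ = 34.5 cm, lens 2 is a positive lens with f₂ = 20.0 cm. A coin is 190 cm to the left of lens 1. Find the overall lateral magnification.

Lens 1: 1/d_i1 = 1/(34.5) − 1/(190) = 0.02372, so d_i1 = 42.15 cm; m₁ = −d_i1/d_o1 = -0.2218.
d_o2 = 29.8 − (42.15) = -12.35 cm (virtual object).
Lens 2: 1/d_i2 = 1/(20.0) − 1/(-12.35) = 0.1310, so d_i2 = 7.635 cm; m₂ = −d_i2/d_o2 = +0.6182.
m = m₁·m₂ = (-0.2218)(+0.6182) = -0.137.

m = -0.137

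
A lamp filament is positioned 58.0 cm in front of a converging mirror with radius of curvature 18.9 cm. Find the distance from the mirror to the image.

11.3 cm

f = R/2 = 18.9/2 = 9.450 cm.
Mirror equation: 1/q = 1/f − 1/p = 1/(9.450) − 1/(58.0) = 0.1058 − 0.01724 = 0.08858, so q = 11.3 cm.
The image is real, inverted and reduced, in front of the mirror.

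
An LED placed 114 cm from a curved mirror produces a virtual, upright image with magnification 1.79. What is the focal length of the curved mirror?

m = −d_i/d_o ⇒ d_i = −m·d_o = −(+1.79)·(114) = -204.1 cm.
1/f = 1/d_o + 1/d_i = 1/(114) + 1/(-204.1) = 0.003872, so f = 258 cm.
Since f is positive, the curved mirror is concave.

f = 258 cm (concave)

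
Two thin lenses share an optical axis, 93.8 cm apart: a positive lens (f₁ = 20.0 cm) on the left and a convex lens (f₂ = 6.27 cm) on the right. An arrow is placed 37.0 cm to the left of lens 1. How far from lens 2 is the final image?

7.16 cm

Lens 1: 1/d_i1 = 1/f₁ − 1/d_o1 = 1/(20.0) − 1/(37.0) = 0.02297, so d_i1 = 43.53 cm.
The intermediate image is 43.53 cm to the right of lens 1, which is 93.8 − (43.53) = 50.27 cm to the left of lens 2, so d_o2 = +50.27 cm.
Lens 2: 1/d_i2 = 1/f₂ − 1/d_o2 = 1/(6.27) − 1/(50.27) = 0.1396, so d_i2 = 7.16 cm.
The final image is real, 7.16 cm to the right of lens 2 (overall magnification ≈ 0.17).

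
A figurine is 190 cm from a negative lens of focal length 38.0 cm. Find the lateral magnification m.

m = +0.167

For a negative lens, f = -38.0 cm.
1/d_i = 1/f − 1/d_o = 1/(-38.00) − 1/(190) = -0.03158, so d_i = -31.67 cm.
m = −d_i/d_o = −(-31.67)/(190) = +0.167.
The image is virtual, upright and reduced, on the same side as the object.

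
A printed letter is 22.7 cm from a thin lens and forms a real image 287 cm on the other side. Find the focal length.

f = 21.0 cm (converging)

Real image ⇒ d_i = +287 cm.
1/f = 1/d_o + 1/d_i = 1/(22.7) + 1/(287) = 0.04754, so f = 21.0 cm.
Since f is positive, the thin lens is converging.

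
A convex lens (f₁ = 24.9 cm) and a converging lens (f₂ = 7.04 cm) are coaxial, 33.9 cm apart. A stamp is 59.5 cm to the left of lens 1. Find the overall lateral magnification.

m = -0.317

Lens 1: 1/d_i1 = 1/(24.9) − 1/(59.5) = 0.02335, so d_i1 = 42.82 cm; m₁ = −d_i1/d_o1 = -0.7197.
d_o2 = 33.9 − (42.82) = -8.920 cm (virtual object).
Lens 2: 1/d_i2 = 1/(7.04) − 1/(-8.920) = 0.2542, so d_i2 = 3.935 cm; m₂ = −d_i2/d_o2 = +0.4411.
m = m₁·m₂ = (-0.7197)(+0.4411) = -0.317.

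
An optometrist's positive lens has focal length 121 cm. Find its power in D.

f = 121 cm = 1.21 m.
P = 1/f = 1/(1.21 m) = +0.826 D.

P = +0.826 D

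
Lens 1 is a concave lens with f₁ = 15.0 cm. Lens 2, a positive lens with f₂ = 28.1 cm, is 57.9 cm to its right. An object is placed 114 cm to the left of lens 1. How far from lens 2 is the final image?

46.4 cm

Lens 1 is diverging, so f₁ = −15.0 cm.
Lens 1: 1/d_i1 = 1/f₁ − 1/d_o1 = 1/(-15.0) − 1/(114) = -0.07544, so d_i1 = -13.26 cm.
The intermediate image is 13.26 cm to the left of lens 1 (virtual), which is 57.9 − (-13.26) = 71.16 cm to the left of lens 2, so d_o2 = +71.16 cm.
Lens 2: 1/d_i2 = 1/f₂ − 1/d_o2 = 1/(28.1) − 1/(71.16) = 0.02153, so d_i2 = 46.4 cm.
The final image is real, 46.4 cm to the right of lens 2 (overall magnification ≈ -0.076).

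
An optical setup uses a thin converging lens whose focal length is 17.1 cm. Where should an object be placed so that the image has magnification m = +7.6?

m = −d_i/d_o ⇒ d_i = −m·d_o.
1/f = 1/d_o + 1/d_i = 1/d_o − 1/(m·d_o) = (1 − 1/m)/d_o, so d_o = f(1 − 1/m) = (17.10)(1 − 1/(+7.6)) = 14.9 cm.

14.9 cm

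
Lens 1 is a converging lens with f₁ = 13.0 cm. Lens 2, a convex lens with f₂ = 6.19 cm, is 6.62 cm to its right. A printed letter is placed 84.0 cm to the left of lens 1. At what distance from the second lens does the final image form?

3.63 cm

Lens 1: 1/d_i1 = 1/f₁ − 1/d_o1 = 1/(13.0) − 1/(84.0) = 0.06502, so d_i1 = 15.38 cm.
The intermediate image is 15.38 cm to the right of lens 1, which lies 8.760 cm to the right of lens 2 — a virtual object — so d_o2 = −8.760 cm.
Lens 2: 1/d_i2 = 1/f₂ − 1/d_o2 = 1/(6.19) − 1/(-8.760) = 0.2757, so d_i2 = 3.63 cm.
The final image is real, 3.63 cm to the right of lens 2 (overall magnification ≈ -0.076).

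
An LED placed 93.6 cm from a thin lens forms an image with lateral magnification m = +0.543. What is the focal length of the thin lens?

f = -111 cm (diverging)

m = −d_i/d_o ⇒ d_i = −m·d_o = −(+0.543)·(93.6) = -50.82 cm.
1/f = 1/d_o + 1/d_i = 1/(93.6) + 1/(-50.82) = -0.008994, so f = -111 cm.
Since f is negative, the thin lens is diverging.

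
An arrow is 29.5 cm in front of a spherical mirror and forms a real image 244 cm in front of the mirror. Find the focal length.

Real image ⇒ d_i = +244 cm.
1/f = 1/d_o + 1/d_i = 1/(29.5) + 1/(244) = 0.03800, so f = 26.3 cm.
Since f is positive, the spherical mirror is concave.

f = 26.3 cm (concave)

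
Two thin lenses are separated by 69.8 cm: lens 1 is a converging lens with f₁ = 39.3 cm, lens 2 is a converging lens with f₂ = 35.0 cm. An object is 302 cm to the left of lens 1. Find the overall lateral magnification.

m = -0.504

Lens 1: 1/d_i1 = 1/(39.3) − 1/(302) = 0.02213, so d_i1 = 45.18 cm; m₁ = −d_i1/d_o1 = -0.1496.
d_o2 = 69.8 − (45.18) = 24.62 cm.
Lens 2: 1/d_i2 = 1/(35.0) − 1/(24.62) = -0.01205, so d_i2 = -83.02 cm; m₂ = −d_i2/d_o2 = +3.372.
m = m₁·m₂ = (-0.1496)(+3.372) = -0.504.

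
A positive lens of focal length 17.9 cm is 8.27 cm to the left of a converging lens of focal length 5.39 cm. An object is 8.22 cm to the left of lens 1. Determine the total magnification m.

m = -0.551

Lens 1: 1/d_i1 = 1/(17.9) − 1/(8.22) = -0.06579, so d_i1 = -15.20 cm; m₁ = −d_i1/d_o1 = +1.849.
d_o2 = 8.27 − (-15.20) = 23.47 cm.
Lens 2: 1/d_i2 = 1/(5.39) − 1/(23.47) = 0.1429, so d_i2 = 6.997 cm; m₂ = −d_i2/d_o2 = -0.2981.
m = m₁·m₂ = (+1.849)(-0.2981) = -0.551.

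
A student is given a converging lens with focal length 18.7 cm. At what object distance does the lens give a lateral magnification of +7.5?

m = −d_i/d_o ⇒ d_i = −m·d_o.
1/f = 1/d_o + 1/d_i = 1/d_o − 1/(m·d_o) = (1 − 1/m)/d_o, so d_o = f(1 − 1/m) = (18.70)(1 − 1/(+7.5)) = 16.2 cm.

16.2 cm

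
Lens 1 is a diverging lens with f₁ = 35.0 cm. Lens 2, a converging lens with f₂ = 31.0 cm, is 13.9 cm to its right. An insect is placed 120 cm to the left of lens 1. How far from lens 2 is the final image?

Lens 1 is diverging, so f₁ = −35.0 cm.
Lens 1: 1/d_i1 = 1/f₁ − 1/d_o1 = 1/(-35.0) − 1/(120) = -0.03690, so d_i1 = -27.10 cm.
The intermediate image is 27.10 cm to the left of lens 1 (virtual), which is 13.9 − (-27.10) = 41.00 cm to the left of lens 2, so d_o2 = +41.00 cm.
Lens 2: 1/d_i2 = 1/f₂ − 1/d_o2 = 1/(31.0) − 1/(41.00) = 0.007868, so d_i2 = 127 cm.
The final image is real, 127 cm to the right of lens 2 (overall magnification ≈ -0.70).

127 cm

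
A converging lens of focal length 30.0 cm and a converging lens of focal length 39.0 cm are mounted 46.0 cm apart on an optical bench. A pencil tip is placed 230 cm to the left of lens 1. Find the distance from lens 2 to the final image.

Lens 1: 1/d_i1 = 1/f₁ − 1/d_o1 = 1/(30.0) − 1/(230) = 0.02899, so d_i1 = 34.50 cm.
The intermediate image is 34.50 cm to the right of lens 1, which is 46.0 − (34.50) = 11.50 cm to the left of lens 2, so d_o2 = +11.50 cm.
Lens 2: 1/d_i2 = 1/f₂ − 1/d_o2 = 1/(39.0) − 1/(11.50) = -0.06132, so d_i2 = -16.3 cm.
The final image is virtual, 16.3 cm to the left of lens 2 (overall magnification ≈ -0.21).

16.3 cm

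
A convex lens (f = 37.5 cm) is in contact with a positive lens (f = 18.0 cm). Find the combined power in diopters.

P₁ = 1/f₁ = 1/(0.375 m) = +2.667 D; P₂ = 1/f₂ = 1/(0.180 m) = +5.556 D.
For thin lenses in contact, P = P₁ + P₂ = (+2.667) + (+5.556) = +8.22 D.

P = +8.22 D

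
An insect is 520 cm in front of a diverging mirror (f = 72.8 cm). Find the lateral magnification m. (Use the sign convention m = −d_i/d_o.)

m = +0.123

For a diverging mirror, f = -72.8 cm.
1/d_i = 1/f − 1/d_o = 1/(-72.80) − 1/(520) = -0.01566, so d_i = -63.86 cm.
m = −d_i/d_o = −(-63.86)/(520) = +0.123.
The image is virtual, upright and reduced, behind the mirror.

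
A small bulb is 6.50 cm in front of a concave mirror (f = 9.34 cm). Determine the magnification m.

m = +3.29

1/d_i = 1/f − 1/d_o = 1/(9.340) − 1/(6.50) = -0.04678, so d_i = -21.38 cm.
m = −d_i/d_o = −(-21.38)/(6.50) = +3.29.
The image is virtual, upright and enlarged, behind the mirror.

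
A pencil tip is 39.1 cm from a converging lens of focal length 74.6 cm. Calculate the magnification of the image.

1/d_i = 1/f − 1/d_o = 1/(74.60) − 1/(39.1) = -0.01217, so d_i = -82.17 cm.
m = −d_i/d_o = −(-82.17)/(39.1) = +2.10.
The image is virtual, upright and enlarged, on the same side as the object.

m = +2.10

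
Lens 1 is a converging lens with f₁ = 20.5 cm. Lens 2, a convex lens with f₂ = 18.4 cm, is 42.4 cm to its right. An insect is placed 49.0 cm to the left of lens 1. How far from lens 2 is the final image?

11.7 cm

Lens 1: 1/d_i1 = 1/f₁ − 1/d_o1 = 1/(20.5) − 1/(49.0) = 0.02837, so d_i1 = 35.25 cm.
The intermediate image is 35.25 cm to the right of lens 1, which is 42.4 − (35.25) = 7.150 cm to the left of lens 2, so d_o2 = +7.150 cm.
Lens 2: 1/d_i2 = 1/f₂ − 1/d_o2 = 1/(18.4) − 1/(7.150) = -0.08551, so d_i2 = -11.7 cm.
The final image is virtual, 11.7 cm to the left of lens 2 (overall magnification ≈ -1.2).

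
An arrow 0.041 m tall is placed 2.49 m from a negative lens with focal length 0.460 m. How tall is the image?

0.00639 m

For a negative lens, f = -0.460 m.
1/d_i = 1/f − 1/d_o = 1/(-0.4600) − 1/(2.49) = -2.576, so d_i = -0.3883 m.
m = −d_i/d_o = +0.1559.
|h_i| = |m|·h_o = 0.1559 × 0.041 = 0.00639 m. The image is virtual, upright and reduced, on the same side as the object.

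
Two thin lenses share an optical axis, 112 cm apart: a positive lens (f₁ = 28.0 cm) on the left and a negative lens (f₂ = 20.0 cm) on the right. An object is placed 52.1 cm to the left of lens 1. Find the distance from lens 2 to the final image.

14.4 cm

Lens 1: 1/d_i1 = 1/f₁ − 1/d_o1 = 1/(28.0) − 1/(52.1) = 0.01652, so d_i1 = 60.53 cm.
The intermediate image is 60.53 cm to the right of lens 1, which is 112 − (60.53) = 51.47 cm to the left of lens 2, so d_o2 = +51.47 cm.
Lens 2 is diverging, so f₂ = −20.0 cm.
Lens 2: 1/d_i2 = 1/f₂ − 1/d_o2 = 1/(-20.0) − 1/(51.47) = -0.06943, so d_i2 = -14.4 cm.
The final image is virtual, 14.4 cm to the left of lens 2 (overall magnification ≈ -0.33).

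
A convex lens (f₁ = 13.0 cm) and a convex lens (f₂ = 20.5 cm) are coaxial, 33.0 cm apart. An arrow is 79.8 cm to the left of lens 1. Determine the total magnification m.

Lens 1: 1/d_i1 = 1/(13.0) − 1/(79.8) = 0.06439, so d_i1 = 15.53 cm; m₁ = −d_i1/d_o1 = -0.1946.
d_o2 = 33.0 − (15.53) = 17.47 cm.
Lens 2: 1/d_i2 = 1/(20.5) − 1/(17.47) = -0.008460, so d_i2 = -118.2 cm; m₂ = −d_i2/d_o2 = +6.766.
m = m₁·m₂ = (-0.1946)(+6.766) = -1.32.

m = -1.32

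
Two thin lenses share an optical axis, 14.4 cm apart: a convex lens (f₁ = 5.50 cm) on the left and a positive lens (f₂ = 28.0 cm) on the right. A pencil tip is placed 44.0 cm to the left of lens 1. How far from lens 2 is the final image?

11.4 cm

Lens 1: 1/d_i1 = 1/f₁ − 1/d_o1 = 1/(5.50) − 1/(44.0) = 0.1591, so d_i1 = 6.286 cm.
The intermediate image is 6.286 cm to the right of lens 1, which is 14.4 − (6.286) = 8.114 cm to the left of lens 2, so d_o2 = +8.114 cm.
Lens 2: 1/d_i2 = 1/f₂ − 1/d_o2 = 1/(28.0) − 1/(8.114) = -0.08753, so d_i2 = -11.4 cm.
The final image is virtual, 11.4 cm to the left of lens 2 (overall magnification ≈ -0.20).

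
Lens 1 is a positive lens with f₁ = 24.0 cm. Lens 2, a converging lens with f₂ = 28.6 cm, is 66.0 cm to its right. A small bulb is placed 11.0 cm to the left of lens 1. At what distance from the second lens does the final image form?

42.8 cm

Lens 1: 1/d_i1 = 1/f₁ − 1/d_o1 = 1/(24.0) − 1/(11.0) = -0.04924, so d_i1 = -20.31 cm.
The intermediate image is 20.31 cm to the left of lens 1 (virtual), which is 66.0 − (-20.31) = 86.31 cm to the left of lens 2, so d_o2 = +86.31 cm.
Lens 2: 1/d_i2 = 1/f₂ − 1/d_o2 = 1/(28.6) − 1/(86.31) = 0.02338, so d_i2 = 42.8 cm.
The final image is real, 42.8 cm to the right of lens 2 (overall magnification ≈ -0.91).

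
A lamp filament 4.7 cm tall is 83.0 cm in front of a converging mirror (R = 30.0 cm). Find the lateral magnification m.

m = -0.221

f = R/2 = 30.0/2 = 15.00 cm.
1/d_i = 1/f − 1/d_o = 1/(15.00) − 1/(83.0) = 0.05462, so d_i = 18.31 cm.
m = −d_i/d_o = −(18.31)/(83.0) = -0.221.
The image is real, inverted and reduced, in front of the mirror.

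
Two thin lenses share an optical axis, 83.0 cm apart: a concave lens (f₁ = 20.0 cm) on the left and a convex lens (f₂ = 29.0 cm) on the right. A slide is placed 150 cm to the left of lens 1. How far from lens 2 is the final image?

Lens 1 is diverging, so f₁ = −20.0 cm.
Lens 1: 1/d_i1 = 1/f₁ − 1/d_o1 = 1/(-20.0) − 1/(150) = -0.05667, so d_i1 = -17.65 cm.
The intermediate image is 17.65 cm to the left of lens 1 (virtual), which is 83.0 − (-17.65) = 100.7 cm to the left of lens 2, so d_o2 = +100.7 cm.
Lens 2: 1/d_i2 = 1/f₂ − 1/d_o2 = 1/(29.0) − 1/(100.7) = 0.02455, so d_i2 = 40.7 cm.
The final image is real, 40.7 cm to the right of lens 2 (overall magnification ≈ -0.048).

40.7 cm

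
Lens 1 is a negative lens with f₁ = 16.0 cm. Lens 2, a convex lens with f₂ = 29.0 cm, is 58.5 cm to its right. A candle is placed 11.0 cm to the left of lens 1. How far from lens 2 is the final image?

52.3 cm

Lens 1 is diverging, so f₁ = −16.0 cm.
Lens 1: 1/d_i1 = 1/f₁ − 1/d_o1 = 1/(-16.0) − 1/(11.0) = -0.1534, so d_i1 = -6.519 cm.
The intermediate image is 6.519 cm to the left of lens 1 (virtual), which is 58.5 − (-6.519) = 65.02 cm to the left of lens 2, so d_o2 = +65.02 cm.
Lens 2: 1/d_i2 = 1/f₂ − 1/d_o2 = 1/(29.0) − 1/(65.02) = 0.01910, so d_i2 = 52.3 cm.
The final image is real, 52.3 cm to the right of lens 2 (overall magnification ≈ -0.48).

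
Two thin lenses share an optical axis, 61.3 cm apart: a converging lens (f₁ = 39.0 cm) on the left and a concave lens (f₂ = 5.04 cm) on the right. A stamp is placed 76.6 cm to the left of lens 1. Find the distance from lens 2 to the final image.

6.98 cm

Lens 1: 1/d_i1 = 1/f₁ − 1/d_o1 = 1/(39.0) − 1/(76.6) = 0.01259, so d_i1 = 79.45 cm.
The intermediate image is 79.45 cm to the right of lens 1, which lies 18.15 cm to the right of lens 2 — a virtual object — so d_o2 = −18.15 cm.
Lens 2 is diverging, so f₂ = −5.04 cm.
Lens 2: 1/d_i2 = 1/f₂ − 1/d_o2 = 1/(-5.04) − 1/(-18.15) = -0.1433, so d_i2 = -6.98 cm.
The final image is virtual, 6.98 cm to the left of lens 2 (overall magnification ≈ 0.40).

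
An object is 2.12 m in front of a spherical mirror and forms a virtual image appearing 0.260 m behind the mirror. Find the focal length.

Virtual image ⇒ d_i = −0.260 m.
1/f = 1/d_o + 1/d_i = 1/(2.12) + 1/(-0.260) = -3.374, so f = -0.296 m.
Since f is negative, the spherical mirror is convex.

f = -0.296 m (convex)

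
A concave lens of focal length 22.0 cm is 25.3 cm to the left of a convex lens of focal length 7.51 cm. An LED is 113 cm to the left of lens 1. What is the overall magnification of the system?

m = -0.0338

f₁ = −22.0 cm (diverging).
Lens 1: 1/d_i1 = 1/(-22.0) − 1/(113) = -0.05430, so d_i1 = -18.41 cm; m₁ = −d_i1/d_o1 = +0.1629.
d_o2 = 25.3 − (-18.41) = 43.71 cm.
Lens 2: 1/d_i2 = 1/(7.51) − 1/(43.71) = 0.1103, so d_i2 = 9.068 cm; m₂ = −d_i2/d_o2 = -0.2075.
m = m₁·m₂ = (+0.1629)(-0.2075) = -0.0338.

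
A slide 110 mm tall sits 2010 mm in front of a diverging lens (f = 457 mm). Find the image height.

20.4 mm

For a diverging lens, f = -457 mm.
1/d_i = 1/f − 1/d_o = 1/(-457.0) − 1/(2010) = -0.002686, so d_i = -372.3 mm.
m = −d_i/d_o = +0.1852.
|h_i| = |m|·h_o = 0.1852 × 110 = 20.4 mm. The image is virtual, upright and reduced, on the same side as the object.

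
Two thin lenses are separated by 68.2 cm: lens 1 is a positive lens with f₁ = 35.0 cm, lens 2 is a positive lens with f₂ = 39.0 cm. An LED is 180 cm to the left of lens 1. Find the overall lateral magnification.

Lens 1: 1/d_i1 = 1/(35.0) − 1/(180) = 0.02302, so d_i1 = 43.45 cm; m₁ = −d_i1/d_o1 = -0.2414.
d_o2 = 68.2 − (43.45) = 24.75 cm.
Lens 2: 1/d_i2 = 1/(39.0) − 1/(24.75) = -0.01476, so d_i2 = -67.74 cm; m₂ = −d_i2/d_o2 = +2.737.
m = m₁·m₂ = (-0.2414)(+2.737) = -0.661.

m = -0.661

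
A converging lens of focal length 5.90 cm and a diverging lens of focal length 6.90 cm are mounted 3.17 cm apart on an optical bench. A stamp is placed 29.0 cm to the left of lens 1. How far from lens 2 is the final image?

Lens 1: 1/d_i1 = 1/f₁ − 1/d_o1 = 1/(5.90) − 1/(29.0) = 0.1350, so d_i1 = 7.407 cm.
The intermediate image is 7.407 cm to the right of lens 1, which lies 4.237 cm to the right of lens 2 — a virtual object — so d_o2 = −4.237 cm.
Lens 2 is diverging, so f₂ = −6.90 cm.
Lens 2: 1/d_i2 = 1/f₂ − 1/d_o2 = 1/(-6.90) − 1/(-4.237) = 0.09109, so d_i2 = 11.0 cm.
The final image is real, 11.0 cm to the right of lens 2 (overall magnification ≈ -0.66).

11.0 cm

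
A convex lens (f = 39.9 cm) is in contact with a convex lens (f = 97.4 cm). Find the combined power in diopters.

P = +3.53 D

P₁ = 1/f₁ = 1/(0.399 m) = +2.506 D; P₂ = 1/f₂ = 1/(0.974 m) = +1.027 D.
For thin lenses in contact, P = P₁ + P₂ = (+2.506) + (+1.027) = +3.53 D.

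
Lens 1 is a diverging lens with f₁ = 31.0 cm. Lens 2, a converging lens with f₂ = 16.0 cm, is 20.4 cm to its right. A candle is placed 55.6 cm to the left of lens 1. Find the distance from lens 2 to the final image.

Lens 1 is diverging, so f₁ = −31.0 cm.
Lens 1: 1/d_i1 = 1/f₁ − 1/d_o1 = 1/(-31.0) − 1/(55.6) = -0.05024, so d_i1 = -19.90 cm.
The intermediate image is 19.90 cm to the left of lens 1 (virtual), which is 20.4 − (-19.90) = 40.30 cm to the left of lens 2, so d_o2 = +40.30 cm.
Lens 2: 1/d_i2 = 1/f₂ − 1/d_o2 = 1/(16.0) − 1/(40.30) = 0.03769, so d_i2 = 26.5 cm.
The final image is real, 26.5 cm to the right of lens 2 (overall magnification ≈ -0.24).

26.5 cm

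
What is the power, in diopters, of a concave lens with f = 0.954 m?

P = -1.05 D

For a concave lens, f = −0.954 m.
P = 1/f = 1/(-0.954 m) = -1.05 D.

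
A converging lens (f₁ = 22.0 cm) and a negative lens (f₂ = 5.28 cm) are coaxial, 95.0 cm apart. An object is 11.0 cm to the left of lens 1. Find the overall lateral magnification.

m = +0.0864

Lens 1: 1/d_i1 = 1/(22.0) − 1/(11.0) = -0.04545, so d_i1 = -22.00 cm; m₁ = −d_i1/d_o1 = +2.000.
d_o2 = 95.0 − (-22.00) = 117.0 cm.
f₂ = −5.28 cm (diverging).
Lens 2: 1/d_i2 = 1/(-5.28) − 1/(117.0) = -0.1979, so d_i2 = -5.052 cm; m₂ = −d_i2/d_o2 = +0.04318.
m = m₁·m₂ = (+2.000)(+0.04318) = +0.0864.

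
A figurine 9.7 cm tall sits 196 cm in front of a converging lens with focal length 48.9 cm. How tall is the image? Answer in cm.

1/d_i = 1/f − 1/d_o = 1/(48.90) − 1/(196) = 0.01535, so d_i = 65.16 cm.
m = −d_i/d_o = -0.3324.
|h_i| = |m|·h_o = 0.3324 × 9.7 = 3.22 cm. The image is real, inverted and reduced, on the far side of the lens.

3.22 cm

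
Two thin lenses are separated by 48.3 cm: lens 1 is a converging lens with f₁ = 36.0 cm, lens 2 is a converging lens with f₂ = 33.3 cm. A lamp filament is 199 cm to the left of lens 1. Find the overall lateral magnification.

Lens 1: 1/d_i1 = 1/(36.0) − 1/(199) = 0.02275, so d_i1 = 43.95 cm; m₁ = −d_i1/d_o1 = -0.2209.
d_o2 = 48.3 − (43.95) = 4.350 cm.
Lens 2: 1/d_i2 = 1/(33.3) − 1/(4.350) = -0.1999, so d_i2 = -5.004 cm; m₂ = −d_i2/d_o2 = +1.150.
m = m₁·m₂ = (-0.2209)(+1.150) = -0.254.

m = -0.254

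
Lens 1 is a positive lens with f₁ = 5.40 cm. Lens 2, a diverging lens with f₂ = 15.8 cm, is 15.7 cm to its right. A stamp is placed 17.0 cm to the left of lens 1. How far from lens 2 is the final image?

Lens 1: 1/d_i1 = 1/f₁ − 1/d_o1 = 1/(5.40) − 1/(17.0) = 0.1264, so d_i1 = 7.914 cm.
The intermediate image is 7.914 cm to the right of lens 1, which is 15.7 − (7.914) = 7.786 cm to the left of lens 2, so d_o2 = +7.786 cm.
Lens 2 is diverging, so f₂ = −15.8 cm.
Lens 2: 1/d_i2 = 1/f₂ − 1/d_o2 = 1/(-15.8) − 1/(7.786) = -0.1917, so d_i2 = -5.22 cm.
The final image is virtual, 5.22 cm to the left of lens 2 (overall magnification ≈ -0.31).

5.22 cm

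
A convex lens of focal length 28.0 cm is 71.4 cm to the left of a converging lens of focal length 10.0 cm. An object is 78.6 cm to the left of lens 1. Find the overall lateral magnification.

m = +0.309

Lens 1: 1/d_i1 = 1/(28.0) − 1/(78.6) = 0.02299, so d_i1 = 43.49 cm; m₁ = −d_i1/d_o1 = -0.5533.
d_o2 = 71.4 − (43.49) = 27.91 cm.
Lens 2: 1/d_i2 = 1/(10.0) − 1/(27.91) = 0.06417, so d_i2 = 15.58 cm; m₂ = −d_i2/d_o2 = -0.5583.
m = m₁·m₂ = (-0.5533)(-0.5583) = +0.309.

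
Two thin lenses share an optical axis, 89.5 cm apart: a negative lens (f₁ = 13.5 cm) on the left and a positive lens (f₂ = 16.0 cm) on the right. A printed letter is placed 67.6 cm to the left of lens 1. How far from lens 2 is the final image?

Lens 1 is diverging, so f₁ = −13.5 cm.
Lens 1: 1/d_i1 = 1/f₁ − 1/d_o1 = 1/(-13.5) − 1/(67.6) = -0.08887, so d_i1 = -11.25 cm.
The intermediate image is 11.25 cm to the left of lens 1 (virtual), which is 89.5 − (-11.25) = 100.8 cm to the left of lens 2, so d_o2 = +100.8 cm.
Lens 2: 1/d_i2 = 1/f₂ − 1/d_o2 = 1/(16.0) − 1/(100.8) = 0.05258, so d_i2 = 19.0 cm.
The final image is real, 19.0 cm to the right of lens 2 (overall magnification ≈ -0.031).

19.0 cm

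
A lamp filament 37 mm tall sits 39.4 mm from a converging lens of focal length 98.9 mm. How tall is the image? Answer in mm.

61.5 mm

1/d_i = 1/f − 1/d_o = 1/(98.90) − 1/(39.4) = -0.01527, so d_i = -65.49 mm.
m = −d_i/d_o = +1.662.
|h_i| = |m|·h_o = 1.662 × 37 = 61.5 mm. The image is virtual, upright and enlarged, on the same side as the object.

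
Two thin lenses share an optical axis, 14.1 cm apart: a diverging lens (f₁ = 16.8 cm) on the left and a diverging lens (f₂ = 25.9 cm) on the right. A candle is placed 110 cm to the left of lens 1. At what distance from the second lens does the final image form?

13.6 cm

Lens 1 is diverging, so f₁ = −16.8 cm.
Lens 1: 1/d_i1 = 1/f₁ − 1/d_o1 = 1/(-16.8) − 1/(110) = -0.06861, so d_i1 = -14.57 cm.
The intermediate image is 14.57 cm to the left of lens 1 (virtual), which is 14.1 − (-14.57) = 28.67 cm to the left of lens 2, so d_o2 = +28.67 cm.
Lens 2 is diverging, so f₂ = −25.9 cm.
Lens 2: 1/d_i2 = 1/f₂ − 1/d_o2 = 1/(-25.9) − 1/(28.67) = -0.07349, so d_i2 = -13.6 cm.
The final image is virtual, 13.6 cm to the left of lens 2 (overall magnification ≈ 0.063).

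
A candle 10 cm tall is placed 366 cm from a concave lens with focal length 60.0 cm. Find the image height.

1.41 cm

For a concave lens, f = -60.0 cm.
1/d_i = 1/f − 1/d_o = 1/(-60.00) − 1/(366) = -0.01940, so d_i = -51.55 cm.
m = −d_i/d_o = +0.1408.
|h_i| = |m|·h_o = 0.1408 × 10 = 1.41 cm. The image is virtual, upright and reduced, on the same side as the object.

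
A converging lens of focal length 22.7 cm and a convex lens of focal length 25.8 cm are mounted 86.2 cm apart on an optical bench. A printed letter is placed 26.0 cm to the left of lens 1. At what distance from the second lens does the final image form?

Lens 1: 1/d_i1 = 1/f₁ − 1/d_o1 = 1/(22.7) − 1/(26.0) = 0.005591, so d_i1 = 178.8 cm.
The intermediate image is 178.8 cm to the right of lens 1, which lies 92.60 cm to the right of lens 2 — a virtual object — so d_o2 = −92.60 cm.
Lens 2: 1/d_i2 = 1/f₂ − 1/d_o2 = 1/(25.8) − 1/(-92.60) = 0.04956, so d_i2 = 20.2 cm.
The final image is real, 20.2 cm to the right of lens 2 (overall magnification ≈ -1.5).

20.2 cm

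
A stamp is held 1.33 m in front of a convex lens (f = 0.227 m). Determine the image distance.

0.274 m

Lens equation: 1/q = 1/f − 1/p = 1/(0.2270) − 1/(1.33) = 4.405 − 0.7519 = 3.653, so q = 0.274 m.
The image is real, inverted and reduced, on the far side of the lens.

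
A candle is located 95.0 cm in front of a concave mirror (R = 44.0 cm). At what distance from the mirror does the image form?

28.6 cm

f = R/2 = 44.0/2 = 22.00 cm.
Mirror equation: 1/q = 1/f − 1/p = 1/(22.00) − 1/(95.0) = 0.04545 − 0.01053 = 0.03493, so q = 28.6 cm.
The image is real, inverted and reduced, in front of the mirror.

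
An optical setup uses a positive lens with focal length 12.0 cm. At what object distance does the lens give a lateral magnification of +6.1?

m = −d_i/d_o ⇒ d_i = −m·d_o.
1/f = 1/d_o + 1/d_i = 1/d_o − 1/(m·d_o) = (1 − 1/m)/d_o, so d_o = f(1 − 1/m) = (12.00)(1 − 1/(+6.1)) = 10.0 cm.

10.0 cm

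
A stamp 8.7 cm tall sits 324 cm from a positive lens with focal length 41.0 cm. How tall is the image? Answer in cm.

1.26 cm

1/d_i = 1/f − 1/d_o = 1/(41.00) − 1/(324) = 0.02130, so d_i = 46.94 cm.
m = −d_i/d_o = -0.1449.
|h_i| = |m|·h_o = 0.1449 × 8.7 = 1.26 cm. The image is real, inverted and reduced, on the far side of the lens.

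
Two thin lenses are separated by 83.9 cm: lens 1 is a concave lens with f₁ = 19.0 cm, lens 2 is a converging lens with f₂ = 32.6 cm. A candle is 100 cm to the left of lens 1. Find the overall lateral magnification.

f₁ = −19.0 cm (diverging).
Lens 1: 1/d_i1 = 1/(-19.0) − 1/(100) = -0.06263, so d_i1 = -15.97 cm; m₁ = −d_i1/d_o1 = +0.1597.
d_o2 = 83.9 − (-15.97) = 99.87 cm.
Lens 2: 1/d_i2 = 1/(32.6) − 1/(99.87) = 0.02066, so d_i2 = 48.40 cm; m₂ = −d_i2/d_o2 = -0.4846.
m = m₁·m₂ = (+0.1597)(-0.4846) = -0.0774.

m = -0.0774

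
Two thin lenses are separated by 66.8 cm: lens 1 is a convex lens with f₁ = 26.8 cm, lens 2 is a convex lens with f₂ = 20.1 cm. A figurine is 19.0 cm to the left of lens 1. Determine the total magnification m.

m = -0.617

Lens 1: 1/d_i1 = 1/(26.8) − 1/(19.0) = -0.01532, so d_i1 = -65.28 cm; m₁ = −d_i1/d_o1 = +3.436.
d_o2 = 66.8 − (-65.28) = 132.1 cm.
Lens 2: 1/d_i2 = 1/(20.1) − 1/(132.1) = 0.04218, so d_i2 = 23.71 cm; m₂ = −d_i2/d_o2 = -0.1795.
m = m₁·m₂ = (+3.436)(-0.1795) = -0.617.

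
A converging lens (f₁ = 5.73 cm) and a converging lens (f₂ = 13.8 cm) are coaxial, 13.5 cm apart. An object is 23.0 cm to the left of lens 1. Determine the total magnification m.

m = -0.577

Lens 1: 1/d_i1 = 1/(5.73) − 1/(23.0) = 0.1310, so d_i1 = 7.631 cm; m₁ = −d_i1/d_o1 = -0.3318.
d_o2 = 13.5 − (7.631) = 5.869 cm.
Lens 2: 1/d_i2 = 1/(13.8) − 1/(5.869) = -0.09792, so d_i2 = -10.21 cm; m₂ = −d_i2/d_o2 = +1.740.
m = m₁·m₂ = (-0.3318)(+1.740) = -0.577.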